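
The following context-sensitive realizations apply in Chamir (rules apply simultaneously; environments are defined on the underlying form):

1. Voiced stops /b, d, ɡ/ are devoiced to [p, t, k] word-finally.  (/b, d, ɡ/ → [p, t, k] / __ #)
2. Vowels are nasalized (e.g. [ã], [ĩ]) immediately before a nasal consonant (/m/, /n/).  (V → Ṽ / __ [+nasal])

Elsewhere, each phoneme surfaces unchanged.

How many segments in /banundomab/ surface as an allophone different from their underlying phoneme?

4

Segments that undergo a rule: /a/ → [ã] (rule 2); /u/ → [ũ] (rule 2); /o/ → [õ] (rule 2); /b/ → [p] (rule 1).
All other segments surface unchanged.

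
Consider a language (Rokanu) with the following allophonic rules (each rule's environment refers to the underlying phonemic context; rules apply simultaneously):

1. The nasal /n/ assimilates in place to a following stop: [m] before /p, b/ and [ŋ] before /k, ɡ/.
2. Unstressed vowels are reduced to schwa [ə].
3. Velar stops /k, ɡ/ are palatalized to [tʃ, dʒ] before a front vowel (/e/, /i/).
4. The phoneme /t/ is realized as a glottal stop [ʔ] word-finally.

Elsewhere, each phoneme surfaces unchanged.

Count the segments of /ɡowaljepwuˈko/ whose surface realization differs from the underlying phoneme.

Segments that undergo a rule: /o/ → [ə] (rule 2); /a/ → [ə] (rule 2); /e/ → [ə] (rule 2); /u/ → [ə] (rule 2).
All other segments surface unchanged.

4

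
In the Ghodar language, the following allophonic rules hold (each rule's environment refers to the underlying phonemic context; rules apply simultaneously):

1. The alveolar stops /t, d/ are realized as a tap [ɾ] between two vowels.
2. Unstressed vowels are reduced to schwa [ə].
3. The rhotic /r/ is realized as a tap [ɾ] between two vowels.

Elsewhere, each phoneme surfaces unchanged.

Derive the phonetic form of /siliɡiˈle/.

[sələɡəˈle]

/s/ — not in any rule's target class → [s].
Rule 2 applies to /i/ (between /s/ and /l/: in an unstressed syllable) → [ə].
/l/ (between /i/ and /i/): no rule targets it → [l].
Rule 2 applies to /i/ (between /l/ and /ɡ/: in an unstressed syllable) → [ə].
/ɡ/ (between /i/ and /i/): no rule targets it → [ɡ].
/i/ meets the environment for rule 2 (in an unstressed syllable) → [ə].
/l/ (between /i/ and /e/): no rule targets it → [l].
/e/ — word-final; rule 2 does not apply here → [e].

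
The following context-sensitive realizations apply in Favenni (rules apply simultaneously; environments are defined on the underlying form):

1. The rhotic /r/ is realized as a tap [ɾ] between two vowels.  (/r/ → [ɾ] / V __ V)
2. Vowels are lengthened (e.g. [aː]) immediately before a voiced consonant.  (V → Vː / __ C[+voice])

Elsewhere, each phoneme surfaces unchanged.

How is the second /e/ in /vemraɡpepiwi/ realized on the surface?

[e]

/e/ (between /p/ and /p/): rule 2 targets it, but not before a voiced consonant → unchanged [e].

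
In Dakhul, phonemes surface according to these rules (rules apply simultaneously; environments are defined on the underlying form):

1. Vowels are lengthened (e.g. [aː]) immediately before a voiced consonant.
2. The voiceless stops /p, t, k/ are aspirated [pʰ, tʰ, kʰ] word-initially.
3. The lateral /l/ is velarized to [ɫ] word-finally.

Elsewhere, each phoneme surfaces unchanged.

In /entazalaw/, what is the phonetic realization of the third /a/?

[aː]

/a/ — between /l/ and /w/, before a voiced consonant — surfaces as [aː] (rule 1).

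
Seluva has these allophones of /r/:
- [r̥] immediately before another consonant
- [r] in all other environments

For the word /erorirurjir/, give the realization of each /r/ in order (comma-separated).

[r], [r], [r], [r̥], [r]

Occurrence 1 (position 2): no conditioning environment matches → elsewhere allophone [r].
Occurrence 2 (position 4): no conditioning environment matches → elsewhere allophone [r].
Occurrence 3 (position 6): no conditioning environment matches → elsewhere allophone [r].
Occurrence 4 (position 8): immediately before another consonant → [r̥].
Occurrence 5 (position 11): no conditioning environment matches → elsewhere allophone [r].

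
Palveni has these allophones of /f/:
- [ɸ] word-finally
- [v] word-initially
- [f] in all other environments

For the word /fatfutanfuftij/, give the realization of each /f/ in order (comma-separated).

Occurrence 1 (position 1): word-initially → [v].
Occurrence 2 (position 4): no conditioning environment matches → elsewhere allophone [f].
Occurrence 3 (position 9): no conditioning environment matches → elsewhere allophone [f].
Occurrence 4 (position 11): no conditioning environment matches → elsewhere allophone [f].

[v], [f], [f], [f]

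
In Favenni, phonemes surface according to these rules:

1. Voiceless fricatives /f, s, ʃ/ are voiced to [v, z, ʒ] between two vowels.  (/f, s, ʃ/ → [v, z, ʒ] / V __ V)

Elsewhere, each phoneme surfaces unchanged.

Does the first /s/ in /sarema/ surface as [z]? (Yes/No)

/s/ (word-initial) fails the environment for rule 1, so it stays [s].
The actual realization is [s], not [z].

No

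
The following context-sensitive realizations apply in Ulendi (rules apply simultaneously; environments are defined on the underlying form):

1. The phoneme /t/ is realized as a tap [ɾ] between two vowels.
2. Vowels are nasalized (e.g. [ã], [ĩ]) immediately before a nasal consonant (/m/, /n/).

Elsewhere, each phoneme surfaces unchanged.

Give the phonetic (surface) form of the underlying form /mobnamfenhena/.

[mobnãmfẽnhẽna]

/m/ (word-initial) is unaffected → [m].
/o/ (between /m/ and /b/) fails the environment for rule 2, so it stays [o].
/b/ — not in any rule's target class → [b].
/n/ — not in any rule's target class → [n].
/a/ (between /n/ and /m/): before a nasal consonant, so rule 2 applies → [ã].
/m/ (between /a/ and /f/): no rule targets it → [m].
/f/ — not in any rule's target class → [f].
/e/ (between /f/ and /n/): before a nasal consonant, so rule 2 applies → [ẽ].
/n/ — not in any rule's target class → [n].
/h/ (between /n/ and /e/) is unaffected → [h].
/e/ (between /h/ and /n/): before a nasal consonant, so rule 2 applies → [ẽ].
/n/ stays [n].
/a/ (word-final) fails the environment for rule 2, so it stays [a].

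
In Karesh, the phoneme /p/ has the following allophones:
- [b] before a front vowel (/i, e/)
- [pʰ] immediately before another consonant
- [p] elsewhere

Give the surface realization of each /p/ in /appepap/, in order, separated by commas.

Occurrence 1 (position 2): immediately before another consonant → [pʰ].
Occurrence 2 (position 3): before a front vowel (/i, e/) → [b].
Occurrence 3 (position 5): no conditioning environment matches → elsewhere allophone [p].
Occurrence 4 (position 7): no conditioning environment matches → elsewhere allophone [p].

[pʰ], [b], [p], [p]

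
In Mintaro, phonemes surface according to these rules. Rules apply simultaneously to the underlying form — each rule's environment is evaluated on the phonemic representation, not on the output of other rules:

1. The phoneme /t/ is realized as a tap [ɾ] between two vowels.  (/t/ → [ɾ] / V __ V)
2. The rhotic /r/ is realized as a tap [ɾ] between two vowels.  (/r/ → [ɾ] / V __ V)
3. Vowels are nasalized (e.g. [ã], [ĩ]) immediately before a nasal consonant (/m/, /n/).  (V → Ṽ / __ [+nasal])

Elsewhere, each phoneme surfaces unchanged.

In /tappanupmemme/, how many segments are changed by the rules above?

2

Segments that undergo a rule: /a/ → [ã] (rule 3); /e/ → [ẽ] (rule 3).
All other segments surface unchanged.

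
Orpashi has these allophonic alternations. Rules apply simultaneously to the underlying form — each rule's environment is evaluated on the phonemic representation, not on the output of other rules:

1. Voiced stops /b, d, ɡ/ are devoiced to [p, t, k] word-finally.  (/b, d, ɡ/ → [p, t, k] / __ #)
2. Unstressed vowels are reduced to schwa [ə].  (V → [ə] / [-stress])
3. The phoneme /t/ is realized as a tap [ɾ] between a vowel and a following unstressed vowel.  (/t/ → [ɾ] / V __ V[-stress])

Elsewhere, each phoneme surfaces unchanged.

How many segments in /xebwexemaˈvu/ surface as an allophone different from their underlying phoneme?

Segments that undergo a rule: /e/ → [ə] (rule 2); /e/ → [ə] (rule 2); /e/ → [ə] (rule 2); /a/ → [ə] (rule 2).
All other segments surface unchanged.

4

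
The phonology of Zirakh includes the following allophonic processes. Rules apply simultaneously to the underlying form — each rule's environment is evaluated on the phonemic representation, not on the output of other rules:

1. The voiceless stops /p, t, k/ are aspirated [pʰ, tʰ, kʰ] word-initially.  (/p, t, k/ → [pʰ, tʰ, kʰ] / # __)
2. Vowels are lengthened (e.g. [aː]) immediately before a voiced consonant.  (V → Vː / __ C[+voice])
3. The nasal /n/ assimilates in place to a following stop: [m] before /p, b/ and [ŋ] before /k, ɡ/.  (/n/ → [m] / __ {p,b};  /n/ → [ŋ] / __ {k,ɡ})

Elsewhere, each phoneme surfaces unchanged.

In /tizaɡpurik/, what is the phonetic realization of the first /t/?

Rule 1 applies to /t/ (word-initial: word-initially) → [tʰ].

[tʰ]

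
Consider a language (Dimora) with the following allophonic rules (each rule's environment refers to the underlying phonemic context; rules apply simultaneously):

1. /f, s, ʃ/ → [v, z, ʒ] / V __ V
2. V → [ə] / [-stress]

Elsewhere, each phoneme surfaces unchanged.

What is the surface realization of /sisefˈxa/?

/s/ (word-initial) fails the environment for rule 1, so it stays [s].
/i/ (between /s/ and /s/) occurs in an unstressed syllable → [ə] by rule 2.
/s/ (between /i/ and /e/): between two vowels, so rule 1 applies → [z].
/e/ — between /s/ and /f/, in an unstressed syllable — surfaces as [ə] (rule 2).
/f/ (between /e/ and /x/): rule 1 targets it, but not between two vowels → unchanged [f].
/x/ (between /f/ and /a/) is unaffected → [x].
/a/ (word-final): rule 2 targets it, but not in an unstressed syllable → unchanged [a].

[səzəfˈxa]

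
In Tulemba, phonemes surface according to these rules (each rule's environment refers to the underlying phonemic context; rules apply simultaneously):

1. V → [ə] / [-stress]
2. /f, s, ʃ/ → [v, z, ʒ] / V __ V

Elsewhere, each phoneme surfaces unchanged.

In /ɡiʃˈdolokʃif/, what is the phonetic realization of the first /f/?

/f/ (word-final) fails the environment for rule 2, so it stays [f].

[f]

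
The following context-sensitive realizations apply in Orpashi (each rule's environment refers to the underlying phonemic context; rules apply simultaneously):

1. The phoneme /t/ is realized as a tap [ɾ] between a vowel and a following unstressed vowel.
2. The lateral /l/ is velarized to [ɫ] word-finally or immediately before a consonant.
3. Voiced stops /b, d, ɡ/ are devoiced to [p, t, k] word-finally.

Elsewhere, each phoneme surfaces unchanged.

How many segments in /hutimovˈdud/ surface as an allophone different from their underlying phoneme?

Segments that undergo a rule: /t/ → [ɾ] (rule 1); /d/ → [t] (rule 3).
All other segments surface unchanged.

2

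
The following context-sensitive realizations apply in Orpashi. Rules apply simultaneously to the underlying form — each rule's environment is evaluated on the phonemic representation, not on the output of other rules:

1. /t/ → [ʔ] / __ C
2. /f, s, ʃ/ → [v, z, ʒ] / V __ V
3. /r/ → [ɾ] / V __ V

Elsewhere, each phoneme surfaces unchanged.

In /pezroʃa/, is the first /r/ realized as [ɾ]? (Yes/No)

/r/ — between /z/ and /o/; rule 3 does not apply here → [r].
The actual realization is [r], not [ɾ].

No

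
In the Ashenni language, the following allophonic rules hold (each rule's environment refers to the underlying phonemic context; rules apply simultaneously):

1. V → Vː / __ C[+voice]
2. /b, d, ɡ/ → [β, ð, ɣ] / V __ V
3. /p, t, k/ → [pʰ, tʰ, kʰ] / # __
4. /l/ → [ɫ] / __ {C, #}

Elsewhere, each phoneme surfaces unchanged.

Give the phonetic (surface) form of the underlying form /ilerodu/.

[iːleːroːðu]

/i/ meets the environment for rule 1 (before a voiced consonant) → [iː].
/l/ (between /i/ and /e/) fails the environment for rule 4, so it stays [l].
/e/ (between /l/ and /r/) occurs before a voiced consonant → [eː] by rule 1.
/r/ stays [r].
/o/ — between /r/ and /d/, before a voiced consonant — surfaces as [oː] (rule 1).
/d/ meets the environment for rule 2 (between two vowels) → [ð].
/u/ — word-final; rule 1 does not apply here → [u].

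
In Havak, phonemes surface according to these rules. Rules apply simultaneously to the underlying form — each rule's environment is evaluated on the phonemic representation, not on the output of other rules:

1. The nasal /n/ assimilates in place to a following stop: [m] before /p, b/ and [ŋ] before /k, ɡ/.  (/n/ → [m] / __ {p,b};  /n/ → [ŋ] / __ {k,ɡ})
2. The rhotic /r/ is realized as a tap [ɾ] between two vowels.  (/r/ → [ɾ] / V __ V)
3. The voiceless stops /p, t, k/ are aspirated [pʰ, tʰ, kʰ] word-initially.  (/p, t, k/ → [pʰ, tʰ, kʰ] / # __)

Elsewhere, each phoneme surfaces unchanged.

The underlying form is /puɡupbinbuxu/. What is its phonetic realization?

[pʰuɡupbimbuxu]

/p/ — word-initial, word-initially — surfaces as [pʰ] (rule 3).
/u/ stays [u].
/ɡ/ — not in any rule's target class → [ɡ].
/u/ (between /ɡ/ and /p/) is unaffected → [u].
/p/ (between /u/ and /b/) fails the environment for rule 3, so it stays [p].
/b/ — not in any rule's target class → [b].
/i/ (between /b/ and /n/) is unaffected → [i].
/n/ (between /i/ and /b/): before a labial or velar stop, so rule 1 applies → [m].
/b/ stays [b].
/u/ (between /b/ and /x/) is unaffected → [u].
/x/ (between /u/ and /u/) is unaffected → [x].
/u/ stays [u].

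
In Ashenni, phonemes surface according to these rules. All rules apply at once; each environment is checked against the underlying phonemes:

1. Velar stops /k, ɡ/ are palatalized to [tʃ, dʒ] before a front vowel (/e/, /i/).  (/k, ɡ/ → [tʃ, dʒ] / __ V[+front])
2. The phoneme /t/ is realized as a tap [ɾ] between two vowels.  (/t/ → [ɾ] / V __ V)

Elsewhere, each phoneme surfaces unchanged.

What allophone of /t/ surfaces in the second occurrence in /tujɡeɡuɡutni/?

/t/ (between /u/ and /n/) is in the target of rule 2 but the environment (between two vowels) is not met → [t].

[t]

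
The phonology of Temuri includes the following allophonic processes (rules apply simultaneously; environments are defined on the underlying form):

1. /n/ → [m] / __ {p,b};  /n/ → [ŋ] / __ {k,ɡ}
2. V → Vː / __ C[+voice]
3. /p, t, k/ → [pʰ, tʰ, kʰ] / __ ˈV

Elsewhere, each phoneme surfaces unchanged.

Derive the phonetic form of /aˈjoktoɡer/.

/a/ — word-initial, before a voiced consonant — surfaces as [aː] (rule 2).
/j/ (between /a/ and /o/): no rule targets it → [j].
/o/ (between /j/ and /k/): rule 2 targets it, but not before a voiced consonant → unchanged [o].
/k/ — between /o/ and /t/; rule 3 does not apply here → [k].
/t/ (between /k/ and /o/) is in the target of rule 3 but the environment (immediately before a stressed vowel) is not met → [t].
/o/ — between /t/ and /ɡ/, before a voiced consonant — surfaces as [oː] (rule 2).
/ɡ/ (between /o/ and /e/) is unaffected → [ɡ].
/e/ (between /ɡ/ and /r/): before a voiced consonant, so rule 2 applies → [eː].
/r/ (word-final): no rule targets it → [r].

[aːˈjoktoːɡeːr]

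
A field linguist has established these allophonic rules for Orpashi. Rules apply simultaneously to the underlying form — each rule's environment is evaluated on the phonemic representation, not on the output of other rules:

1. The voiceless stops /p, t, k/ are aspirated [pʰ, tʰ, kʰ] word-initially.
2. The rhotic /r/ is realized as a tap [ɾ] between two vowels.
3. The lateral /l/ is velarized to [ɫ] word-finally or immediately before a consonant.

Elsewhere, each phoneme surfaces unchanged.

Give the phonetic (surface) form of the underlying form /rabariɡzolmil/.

/r/ (word-initial) fails the environment for rule 2, so it stays [r].
/a/ (between /r/ and /b/) is unaffected → [a].
/b/ — not in any rule's target class → [b].
/a/ (between /b/ and /r/): no rule targets it → [a].
/r/ (between /a/ and /i/): between two vowels, so rule 2 applies → [ɾ].
/i/ (between /r/ and /ɡ/) is unaffected → [i].
/ɡ/ (between /i/ and /z/) is unaffected → [ɡ].
/z/ stays [z].
/o/ — not in any rule's target class → [o].
/l/ — between /o/ and /m/, word-finally or immediately before a consonant — surfaces as [ɫ] (rule 3).
/m/ (between /l/ and /i/): no rule targets it → [m].
/i/ (between /m/ and /l/) is unaffected → [i].
/l/ (word-final) occurs word-finally or immediately before a consonant → [ɫ] by rule 3.

[rabaɾiɡzoɫmiɫ]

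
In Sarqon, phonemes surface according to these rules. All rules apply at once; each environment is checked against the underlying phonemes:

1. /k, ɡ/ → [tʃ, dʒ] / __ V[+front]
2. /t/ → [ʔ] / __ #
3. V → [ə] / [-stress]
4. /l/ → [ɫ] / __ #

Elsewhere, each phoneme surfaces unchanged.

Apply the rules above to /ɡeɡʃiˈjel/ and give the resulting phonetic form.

[dʒəɡʃəˈjeɫ]

/ɡ/ (word-initial): before a front vowel, so rule 1 applies → [dʒ].
/e/ (between /ɡ/ and /ɡ/): in an unstressed syllable, so rule 3 applies → [ə].
/ɡ/ — between /e/ and /ʃ/; rule 1 does not apply here → [ɡ].
/ʃ/ — not in any rule's target class → [ʃ].
/i/ (between /ʃ/ and /j/) occurs in an unstressed syllable → [ə] by rule 3.
/j/ (between /i/ and /e/): no rule targets it → [j].
/e/ (between /j/ and /l/): rule 3 targets it, but not in an unstressed syllable → unchanged [e].
/l/ (word-final): word-finally, so rule 4 applies → [ɫ].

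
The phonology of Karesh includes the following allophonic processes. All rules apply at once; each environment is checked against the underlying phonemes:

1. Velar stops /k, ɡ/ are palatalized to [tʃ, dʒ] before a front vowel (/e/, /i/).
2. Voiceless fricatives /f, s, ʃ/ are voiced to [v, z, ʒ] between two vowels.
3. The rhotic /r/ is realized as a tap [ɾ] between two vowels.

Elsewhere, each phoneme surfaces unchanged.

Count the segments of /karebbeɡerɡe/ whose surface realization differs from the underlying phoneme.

3

Segments that undergo a rule: /r/ → [ɾ] (rule 3); /ɡ/ → [dʒ] (rule 1); /ɡ/ → [dʒ] (rule 1).
All other segments surface unchanged.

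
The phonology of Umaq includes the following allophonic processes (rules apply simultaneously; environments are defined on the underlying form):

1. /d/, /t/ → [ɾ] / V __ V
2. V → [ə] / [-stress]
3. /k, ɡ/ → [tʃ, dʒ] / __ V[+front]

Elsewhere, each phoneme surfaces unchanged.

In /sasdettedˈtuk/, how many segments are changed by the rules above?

3

Segments that undergo a rule: /a/ → [ə] (rule 2); /e/ → [ə] (rule 2); /e/ → [ə] (rule 2).
All other segments surface unchanged.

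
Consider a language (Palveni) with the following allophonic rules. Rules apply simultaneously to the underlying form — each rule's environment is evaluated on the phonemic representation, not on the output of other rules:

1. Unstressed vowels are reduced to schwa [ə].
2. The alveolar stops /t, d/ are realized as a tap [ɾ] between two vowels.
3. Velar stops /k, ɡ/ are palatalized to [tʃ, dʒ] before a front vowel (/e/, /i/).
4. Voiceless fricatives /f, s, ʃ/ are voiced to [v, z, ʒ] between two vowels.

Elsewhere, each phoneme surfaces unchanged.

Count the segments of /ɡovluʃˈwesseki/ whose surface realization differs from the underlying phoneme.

Segments that undergo a rule: /o/ → [ə] (rule 1); /u/ → [ə] (rule 1); /e/ → [ə] (rule 1); /k/ → [tʃ] (rule 3); /i/ → [ə] (rule 1).
All other segments surface unchanged.

5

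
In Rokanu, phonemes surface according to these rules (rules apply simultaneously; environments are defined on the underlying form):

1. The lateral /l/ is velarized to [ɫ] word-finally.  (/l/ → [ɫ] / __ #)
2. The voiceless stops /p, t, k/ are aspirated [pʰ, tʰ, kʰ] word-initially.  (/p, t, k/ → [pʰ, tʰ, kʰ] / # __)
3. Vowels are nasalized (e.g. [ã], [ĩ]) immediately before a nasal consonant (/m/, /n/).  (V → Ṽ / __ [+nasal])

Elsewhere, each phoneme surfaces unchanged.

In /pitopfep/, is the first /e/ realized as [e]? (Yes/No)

/e/ — between /f/ and /p/; rule 3 does not apply here → [e].
The actual realization is [e], which matches [e].

Yes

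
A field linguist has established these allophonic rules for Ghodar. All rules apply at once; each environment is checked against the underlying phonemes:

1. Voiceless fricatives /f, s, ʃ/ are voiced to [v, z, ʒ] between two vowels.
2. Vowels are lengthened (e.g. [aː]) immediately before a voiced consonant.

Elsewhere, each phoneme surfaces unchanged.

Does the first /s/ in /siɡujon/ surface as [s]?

/s/ (word-initial): rule 1 targets it, but not between two vowels → unchanged [s].
The actual realization is [s], which matches [s].

Yes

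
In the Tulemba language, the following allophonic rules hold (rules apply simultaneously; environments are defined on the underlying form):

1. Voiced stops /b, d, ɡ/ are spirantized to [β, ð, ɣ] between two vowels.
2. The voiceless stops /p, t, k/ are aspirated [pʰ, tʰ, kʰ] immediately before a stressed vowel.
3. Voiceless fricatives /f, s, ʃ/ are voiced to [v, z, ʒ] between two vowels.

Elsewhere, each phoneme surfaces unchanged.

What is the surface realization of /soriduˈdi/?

[soriðuˈði]

/s/ (word-initial): rule 3 targets it, but not between two vowels → unchanged [s].
/o/ (between /s/ and /r/) is unaffected → [o].
/r/ (between /o/ and /i/) is unaffected → [r].
/i/ — not in any rule's target class → [i].
/d/ (between /i/ and /u/) occurs between two vowels → [ð] by rule 1.
/u/ (between /d/ and /d/): no rule targets it → [u].
/d/ (between /u/ and /i/) occurs between two vowels → [ð] by rule 1.
/i/ (word-final): no rule targets it → [i].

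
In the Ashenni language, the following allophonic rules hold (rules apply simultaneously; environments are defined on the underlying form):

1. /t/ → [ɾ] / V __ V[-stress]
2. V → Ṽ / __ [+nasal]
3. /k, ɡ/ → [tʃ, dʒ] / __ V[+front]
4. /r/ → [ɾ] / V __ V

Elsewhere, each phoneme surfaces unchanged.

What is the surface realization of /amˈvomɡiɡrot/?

Rule 2 applies to /a/ (word-initial: before a nasal consonant) → [ã].
/m/ (between /a/ and /v/): no rule targets it → [m].
/v/ stays [v].
Rule 2 applies to /o/ (between /v/ and /m/: before a nasal consonant) → [õ].
/m/ stays [m].
/ɡ/ (between /m/ and /i/) occurs before a front vowel → [dʒ] by rule 3.
/i/ (between /ɡ/ and /ɡ/) is in the target of rule 2 but the environment (before a nasal consonant) is not met → [i].
/ɡ/ (between /i/ and /r/) is in the target of rule 3 but the environment (before a front vowel) is not met → [ɡ].
/r/ — between /ɡ/ and /o/; rule 4 does not apply here → [r].
/o/ (between /r/ and /t/): rule 2 targets it, but not before a nasal consonant → unchanged [o].
/t/ (word-final) is in the target of rule 1 but the environment (between a vowel and a following unstressed vowel) is not met → [t].

[ãmˈvõmdʒiɡrot]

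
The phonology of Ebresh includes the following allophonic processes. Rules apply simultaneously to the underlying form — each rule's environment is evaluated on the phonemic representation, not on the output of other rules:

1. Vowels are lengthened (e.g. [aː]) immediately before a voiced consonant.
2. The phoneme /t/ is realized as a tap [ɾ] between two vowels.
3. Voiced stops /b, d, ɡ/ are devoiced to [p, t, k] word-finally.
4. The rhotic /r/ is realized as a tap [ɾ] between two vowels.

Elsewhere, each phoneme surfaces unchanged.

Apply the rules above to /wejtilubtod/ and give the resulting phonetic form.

/w/ (word-initial): no rule targets it → [w].
/e/ (between /w/ and /j/): before a voiced consonant, so rule 1 applies → [eː].
/j/ (between /e/ and /t/): no rule targets it → [j].
/t/ (between /j/ and /i/): rule 2 targets it, but not between two vowels → unchanged [t].
Rule 1 applies to /i/ (between /t/ and /l/: before a voiced consonant) → [iː].
/l/ (between /i/ and /u/): no rule targets it → [l].
/u/ — between /l/ and /b/, before a voiced consonant — surfaces as [uː] (rule 1).
/b/ (between /u/ and /t/) fails the environment for rule 3, so it stays [b].
/t/ (between /b/ and /o/) is in the target of rule 2 but the environment (between two vowels) is not met → [t].
/o/ — between /t/ and /d/, before a voiced consonant — surfaces as [oː] (rule 1).
/d/ meets the environment for rule 3 (word-finally) → [t].

[weːjtiːluːbtoːt]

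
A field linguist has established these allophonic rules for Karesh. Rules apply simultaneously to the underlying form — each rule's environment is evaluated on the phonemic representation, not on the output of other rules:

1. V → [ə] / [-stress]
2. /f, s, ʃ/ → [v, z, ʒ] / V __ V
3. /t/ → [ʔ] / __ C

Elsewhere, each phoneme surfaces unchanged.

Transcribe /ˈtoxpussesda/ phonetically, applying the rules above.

[ˈtoxpəssəsdə]

/t/ — word-initial; rule 3 does not apply here → [t].
/o/ (between /t/ and /x/) is in the target of rule 1 but the environment (in an unstressed syllable) is not met → [o].
/u/ — between /p/ and /s/, in an unstressed syllable — surfaces as [ə] (rule 1).
/s/ (between /u/ and /s/) is in the target of rule 2 but the environment (between two vowels) is not met → [s].
/s/ (between /s/ and /e/) fails the environment for rule 2, so it stays [s].
/e/ meets the environment for rule 1 (in an unstressed syllable) → [ə].
/s/ (between /e/ and /d/) fails the environment for rule 2, so it stays [s].
/a/ — word-final, in an unstressed syllable — surfaces as [ə] (rule 1).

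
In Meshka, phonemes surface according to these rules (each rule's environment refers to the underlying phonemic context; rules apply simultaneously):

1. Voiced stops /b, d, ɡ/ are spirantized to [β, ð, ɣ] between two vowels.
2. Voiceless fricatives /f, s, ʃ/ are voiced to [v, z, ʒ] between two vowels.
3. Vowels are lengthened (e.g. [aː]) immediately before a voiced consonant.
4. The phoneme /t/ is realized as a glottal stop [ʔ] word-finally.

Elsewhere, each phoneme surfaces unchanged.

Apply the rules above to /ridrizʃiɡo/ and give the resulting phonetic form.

/r/ — not in any rule's target class → [r].
/i/ (between /r/ and /d/) occurs before a voiced consonant → [iː] by rule 3.
/d/ (between /i/ and /r/): rule 1 targets it, but not between two vowels → unchanged [d].
/r/ — not in any rule's target class → [r].
/i/ — between /r/ and /z/, before a voiced consonant — surfaces as [iː] (rule 3).
/z/ — not in any rule's target class → [z].
/ʃ/ (between /z/ and /i/) is in the target of rule 2 but the environment (between two vowels) is not met → [ʃ].
/i/ (between /ʃ/ and /ɡ/) occurs before a voiced consonant → [iː] by rule 3.
/ɡ/ meets the environment for rule 1 (between two vowels) → [ɣ].
/o/ (word-final) is in the target of rule 3 but the environment (before a voiced consonant) is not met → [o].

[riːdriːzʃiːɣo]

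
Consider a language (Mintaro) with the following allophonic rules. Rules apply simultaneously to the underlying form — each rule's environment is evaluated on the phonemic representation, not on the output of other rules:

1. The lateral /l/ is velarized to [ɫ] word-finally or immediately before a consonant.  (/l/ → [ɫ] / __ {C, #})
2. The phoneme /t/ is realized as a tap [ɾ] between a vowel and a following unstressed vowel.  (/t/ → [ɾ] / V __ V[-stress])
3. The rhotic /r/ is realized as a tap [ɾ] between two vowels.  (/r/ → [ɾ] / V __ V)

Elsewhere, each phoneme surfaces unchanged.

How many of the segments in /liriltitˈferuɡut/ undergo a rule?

Segments that undergo a rule: /r/ → [ɾ] (rule 3); /l/ → [ɫ] (rule 1); /r/ → [ɾ] (rule 3).
All other segments surface unchanged.

3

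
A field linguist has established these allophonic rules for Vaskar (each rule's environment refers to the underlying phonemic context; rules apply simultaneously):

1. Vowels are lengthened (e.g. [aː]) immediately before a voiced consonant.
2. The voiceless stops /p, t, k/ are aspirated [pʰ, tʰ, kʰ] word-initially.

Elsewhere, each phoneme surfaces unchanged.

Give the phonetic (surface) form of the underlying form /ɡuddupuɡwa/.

[ɡuːddupuːɡwa]

/u/ (between /ɡ/ and /d/): before a voiced consonant, so rule 1 applies → [uː].
/u/ (between /d/ and /p/) is in the target of rule 1 but the environment (before a voiced consonant) is not met → [u].
/p/ (between /u/ and /u/) is in the target of rule 2 but the environment (word-initially) is not met → [p].
/u/ — between /p/ and /ɡ/, before a voiced consonant — surfaces as [uː] (rule 1).
/a/ (word-final) is in the target of rule 1 but the environment (before a voiced consonant) is not met → [a].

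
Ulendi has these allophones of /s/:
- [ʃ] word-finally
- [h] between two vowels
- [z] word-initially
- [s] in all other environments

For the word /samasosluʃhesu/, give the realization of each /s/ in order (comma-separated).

Occurrence 1 (position 1): word-initially → [z].
Occurrence 2 (position 5): between two vowels → [h].
Occurrence 3 (position 7): no conditioning environment matches → elsewhere allophone [s].
Occurrence 4 (position 13): between two vowels → [h].

[z], [h], [s], [h]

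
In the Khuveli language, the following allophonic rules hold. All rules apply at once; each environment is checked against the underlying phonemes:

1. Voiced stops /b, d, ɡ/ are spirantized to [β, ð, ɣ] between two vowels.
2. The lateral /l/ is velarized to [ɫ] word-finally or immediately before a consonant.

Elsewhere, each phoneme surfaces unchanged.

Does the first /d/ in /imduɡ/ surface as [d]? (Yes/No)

/d/ (between /m/ and /u/): rule 1 targets it, but not between two vowels → unchanged [d].
The actual realization is [d], which matches [d].

Yes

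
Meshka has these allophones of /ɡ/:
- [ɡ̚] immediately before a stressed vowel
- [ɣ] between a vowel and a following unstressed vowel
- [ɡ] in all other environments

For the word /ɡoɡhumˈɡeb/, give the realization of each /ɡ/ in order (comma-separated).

Occurrence 1 (position 1): no conditioning environment matches → elsewhere allophone [ɡ].
Occurrence 2 (position 3): no conditioning environment matches → elsewhere allophone [ɡ].
Occurrence 3 (position 7): immediately before a stressed vowel → [ɡ̚].

[ɡ], [ɡ], [ɡ̚]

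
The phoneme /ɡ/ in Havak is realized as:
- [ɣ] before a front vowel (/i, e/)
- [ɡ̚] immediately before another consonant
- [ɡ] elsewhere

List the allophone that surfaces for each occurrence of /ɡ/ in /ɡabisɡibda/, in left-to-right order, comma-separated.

[ɡ], [ɣ]

Occurrence 1 (position 1): no conditioning environment matches → elsewhere allophone [ɡ].
Occurrence 2 (position 6): before a front vowel (/i, e/) → [ɣ].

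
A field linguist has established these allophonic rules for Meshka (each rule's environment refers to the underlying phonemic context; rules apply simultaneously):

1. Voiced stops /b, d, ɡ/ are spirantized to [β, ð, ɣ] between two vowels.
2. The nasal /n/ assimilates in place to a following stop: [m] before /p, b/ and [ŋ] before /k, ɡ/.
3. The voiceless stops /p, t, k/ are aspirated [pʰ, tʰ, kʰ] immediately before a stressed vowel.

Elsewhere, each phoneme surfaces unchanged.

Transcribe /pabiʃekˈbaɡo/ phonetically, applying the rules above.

/p/ (word-initial) fails the environment for rule 3, so it stays [p].
/a/ — not in any rule's target class → [a].
/b/ (between /a/ and /i/) occurs between two vowels → [β] by rule 1.
/i/ stays [i].
/ʃ/ (between /i/ and /e/) is unaffected → [ʃ].
/e/ stays [e].
/k/ (between /e/ and /b/) fails the environment for rule 3, so it stays [k].
/b/ (between /k/ and /a/) fails the environment for rule 1, so it stays [b].
/a/ stays [a].
/ɡ/ (between /a/ and /o/) occurs between two vowels → [ɣ] by rule 1.
/o/ (word-final) is unaffected → [o].

[paβiʃekˈbaɣo]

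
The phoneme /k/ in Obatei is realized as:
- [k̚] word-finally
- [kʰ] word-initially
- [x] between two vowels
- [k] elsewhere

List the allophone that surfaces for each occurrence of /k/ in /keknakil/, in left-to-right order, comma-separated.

Occurrence 1 (position 1): word-initially → [kʰ].
Occurrence 2 (position 3): no conditioning environment matches → elsewhere allophone [k].
Occurrence 3 (position 6): between two vowels → [x].

[kʰ], [k], [x]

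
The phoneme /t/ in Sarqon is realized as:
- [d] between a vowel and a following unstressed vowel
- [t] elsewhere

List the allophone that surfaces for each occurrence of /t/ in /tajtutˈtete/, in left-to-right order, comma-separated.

Occurrence 1 (position 1): no conditioning environment matches → elsewhere allophone [t].
Occurrence 2 (position 4): no conditioning environment matches → elsewhere allophone [t].
Occurrence 3 (position 6): no conditioning environment matches → elsewhere allophone [t].
Occurrence 4 (position 7): no conditioning environment matches → elsewhere allophone [t].
Occurrence 5 (position 9): between a vowel and a following unstressed vowel → [d].

[t], [t], [t], [t], [d]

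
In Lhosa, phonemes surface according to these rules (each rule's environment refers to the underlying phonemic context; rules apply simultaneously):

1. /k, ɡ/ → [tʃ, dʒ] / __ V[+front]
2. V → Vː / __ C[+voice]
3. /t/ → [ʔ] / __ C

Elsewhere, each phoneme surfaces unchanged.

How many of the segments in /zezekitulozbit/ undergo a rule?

Segments that undergo a rule: /e/ → [eː] (rule 2); /k/ → [tʃ] (rule 1); /u/ → [uː] (rule 2); /o/ → [oː] (rule 2).
All other segments surface unchanged.

4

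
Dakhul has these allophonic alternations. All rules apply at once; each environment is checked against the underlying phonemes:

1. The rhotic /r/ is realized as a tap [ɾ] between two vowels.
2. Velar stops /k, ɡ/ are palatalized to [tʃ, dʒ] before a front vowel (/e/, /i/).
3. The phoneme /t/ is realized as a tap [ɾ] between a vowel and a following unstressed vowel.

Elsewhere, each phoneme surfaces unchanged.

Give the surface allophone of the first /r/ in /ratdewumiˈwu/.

[r]

/r/ (word-initial) is in the target of rule 1 but the environment (between two vowels) is not met → [r].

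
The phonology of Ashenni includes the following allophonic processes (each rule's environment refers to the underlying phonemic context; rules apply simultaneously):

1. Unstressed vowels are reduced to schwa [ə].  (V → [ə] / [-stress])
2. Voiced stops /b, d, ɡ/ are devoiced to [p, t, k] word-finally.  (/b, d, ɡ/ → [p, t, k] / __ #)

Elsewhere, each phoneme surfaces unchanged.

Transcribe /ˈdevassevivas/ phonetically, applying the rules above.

[ˈdevəssəvəvəs]

/d/ (word-initial) fails the environment for rule 2, so it stays [d].
/e/ (between /d/ and /v/) fails the environment for rule 1, so it stays [e].
/v/ stays [v].
Rule 1 applies to /a/ (between /v/ and /s/: in an unstressed syllable) → [ə].
/s/ stays [s].
/s/ stays [s].
/e/ meets the environment for rule 1 (in an unstressed syllable) → [ə].
/v/ (between /e/ and /i/) is unaffected → [v].
/i/ meets the environment for rule 1 (in an unstressed syllable) → [ə].
/v/ stays [v].
/a/ — between /v/ and /s/, in an unstressed syllable — surfaces as [ə] (rule 1).
/s/ stays [s].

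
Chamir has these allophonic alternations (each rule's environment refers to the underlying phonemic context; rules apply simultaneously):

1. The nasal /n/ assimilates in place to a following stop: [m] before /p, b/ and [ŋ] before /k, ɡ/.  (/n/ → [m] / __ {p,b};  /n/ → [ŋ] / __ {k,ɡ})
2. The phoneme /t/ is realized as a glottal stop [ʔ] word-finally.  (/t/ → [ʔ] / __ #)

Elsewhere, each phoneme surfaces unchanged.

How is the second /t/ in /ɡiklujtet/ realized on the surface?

/t/ meets the environment for rule 2 (word-finally) → [ʔ].

[ʔ]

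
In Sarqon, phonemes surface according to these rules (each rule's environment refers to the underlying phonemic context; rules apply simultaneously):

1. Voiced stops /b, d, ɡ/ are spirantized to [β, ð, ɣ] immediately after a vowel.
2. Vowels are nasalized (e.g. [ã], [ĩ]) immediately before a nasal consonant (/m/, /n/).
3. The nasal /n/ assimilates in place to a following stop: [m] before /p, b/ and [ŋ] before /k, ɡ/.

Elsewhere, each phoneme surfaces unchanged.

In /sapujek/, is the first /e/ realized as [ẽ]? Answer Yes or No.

/e/ (between /j/ and /k/) is in the target of rule 2 but the environment (before a nasal consonant) is not met → [e].
The actual realization is [e], not [ẽ].

No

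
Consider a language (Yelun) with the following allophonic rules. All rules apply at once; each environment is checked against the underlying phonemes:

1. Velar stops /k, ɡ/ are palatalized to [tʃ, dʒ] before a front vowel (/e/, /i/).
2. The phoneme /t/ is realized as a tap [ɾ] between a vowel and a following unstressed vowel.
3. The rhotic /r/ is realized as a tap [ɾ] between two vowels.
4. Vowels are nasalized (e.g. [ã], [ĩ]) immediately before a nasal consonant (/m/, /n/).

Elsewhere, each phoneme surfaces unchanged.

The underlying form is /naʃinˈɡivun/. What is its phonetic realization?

/n/ (word-initial) is unaffected → [n].
/a/ (between /n/ and /ʃ/): rule 4 targets it, but not before a nasal consonant → unchanged [a].
/ʃ/ stays [ʃ].
/i/ (between /ʃ/ and /n/) occurs before a nasal consonant → [ĩ] by rule 4.
/n/ (between /i/ and /ɡ/) is unaffected → [n].
/ɡ/ — between /n/ and /i/, before a front vowel — surfaces as [dʒ] (rule 1).
/i/ (between /ɡ/ and /v/) is in the target of rule 4 but the environment (before a nasal consonant) is not met → [i].
/v/ stays [v].
/u/ (between /v/ and /n/): before a nasal consonant, so rule 4 applies → [ũ].
/n/ — not in any rule's target class → [n].

[naʃĩnˈdʒivũn]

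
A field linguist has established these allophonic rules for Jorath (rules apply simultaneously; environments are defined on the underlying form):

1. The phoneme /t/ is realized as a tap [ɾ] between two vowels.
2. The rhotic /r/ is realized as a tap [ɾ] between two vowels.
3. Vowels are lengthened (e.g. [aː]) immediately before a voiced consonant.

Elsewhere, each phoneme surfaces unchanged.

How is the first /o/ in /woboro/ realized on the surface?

/o/ meets the environment for rule 3 (before a voiced consonant) → [oː].

[oː]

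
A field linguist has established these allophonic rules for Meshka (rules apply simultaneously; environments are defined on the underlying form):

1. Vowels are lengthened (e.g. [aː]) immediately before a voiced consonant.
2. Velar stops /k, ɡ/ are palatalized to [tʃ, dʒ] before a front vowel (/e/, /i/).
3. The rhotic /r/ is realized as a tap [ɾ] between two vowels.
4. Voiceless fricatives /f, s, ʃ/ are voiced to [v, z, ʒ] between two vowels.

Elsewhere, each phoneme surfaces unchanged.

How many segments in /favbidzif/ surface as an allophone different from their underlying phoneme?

2

Segments that undergo a rule: /a/ → [aː] (rule 1); /i/ → [iː] (rule 1).
All other segments surface unchanged.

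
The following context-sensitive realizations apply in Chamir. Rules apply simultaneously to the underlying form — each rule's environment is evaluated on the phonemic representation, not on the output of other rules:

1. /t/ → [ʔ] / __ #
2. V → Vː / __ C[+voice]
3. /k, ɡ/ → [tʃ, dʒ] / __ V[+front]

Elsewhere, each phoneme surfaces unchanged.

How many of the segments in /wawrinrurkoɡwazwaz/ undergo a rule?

6

Segments that undergo a rule: /a/ → [aː] (rule 2); /i/ → [iː] (rule 2); /u/ → [uː] (rule 2); /o/ → [oː] (rule 2); /a/ → [aː] (rule 2); /a/ → [aː] (rule 2).
All other segments surface unchanged.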